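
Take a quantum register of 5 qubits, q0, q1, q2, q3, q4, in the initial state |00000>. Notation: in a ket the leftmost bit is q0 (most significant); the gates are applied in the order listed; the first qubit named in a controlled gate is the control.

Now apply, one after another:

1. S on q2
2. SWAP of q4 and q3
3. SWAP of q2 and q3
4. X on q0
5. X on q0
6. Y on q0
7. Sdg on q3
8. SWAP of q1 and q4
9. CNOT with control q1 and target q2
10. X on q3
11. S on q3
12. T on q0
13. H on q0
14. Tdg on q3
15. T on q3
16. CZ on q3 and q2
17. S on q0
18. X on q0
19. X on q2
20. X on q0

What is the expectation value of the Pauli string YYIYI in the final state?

In the final state, YYIYI has expectation 0.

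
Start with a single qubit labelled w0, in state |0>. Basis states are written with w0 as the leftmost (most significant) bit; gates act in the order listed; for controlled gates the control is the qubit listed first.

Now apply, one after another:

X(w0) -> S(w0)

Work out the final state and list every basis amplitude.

The resulting statevector has amplitude 0 on |0>, I on |1>.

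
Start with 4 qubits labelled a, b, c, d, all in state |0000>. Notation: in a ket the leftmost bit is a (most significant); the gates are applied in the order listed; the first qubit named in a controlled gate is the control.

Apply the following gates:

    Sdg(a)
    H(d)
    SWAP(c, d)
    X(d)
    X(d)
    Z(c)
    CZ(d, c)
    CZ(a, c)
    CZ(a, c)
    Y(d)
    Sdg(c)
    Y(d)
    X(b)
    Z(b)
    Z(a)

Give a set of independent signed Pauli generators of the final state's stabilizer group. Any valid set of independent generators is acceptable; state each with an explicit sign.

The final state is stabilized by the group generated by +IIYI, +ZIII, -IZII, +IIIZ; other independent generating sets are equally valid. Key observation: the block from step 8 through step 9 cancels to the identity and can be dropped.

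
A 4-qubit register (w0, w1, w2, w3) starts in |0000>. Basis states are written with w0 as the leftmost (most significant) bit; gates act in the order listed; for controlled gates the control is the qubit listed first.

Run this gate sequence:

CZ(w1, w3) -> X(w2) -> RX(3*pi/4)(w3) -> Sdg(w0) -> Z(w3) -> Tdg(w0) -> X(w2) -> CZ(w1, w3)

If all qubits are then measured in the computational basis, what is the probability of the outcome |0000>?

Outcome |0000> occurs with probability 1/2 - sqrt(2)/4.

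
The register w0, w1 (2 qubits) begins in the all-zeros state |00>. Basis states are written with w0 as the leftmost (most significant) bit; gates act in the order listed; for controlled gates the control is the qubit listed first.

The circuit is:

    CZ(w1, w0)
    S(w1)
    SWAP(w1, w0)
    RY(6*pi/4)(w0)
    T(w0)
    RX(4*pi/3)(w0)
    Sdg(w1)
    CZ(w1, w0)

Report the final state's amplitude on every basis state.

The resulting statevector has amplitude sqrt(2)/4 - sqrt(6)*exp(3*I*pi/4)/4 on |00>, 0 on |01>, -sqrt(2)*exp(I*pi/4)/4 + sqrt(6)*I/4 on |10>, 0 on |11>.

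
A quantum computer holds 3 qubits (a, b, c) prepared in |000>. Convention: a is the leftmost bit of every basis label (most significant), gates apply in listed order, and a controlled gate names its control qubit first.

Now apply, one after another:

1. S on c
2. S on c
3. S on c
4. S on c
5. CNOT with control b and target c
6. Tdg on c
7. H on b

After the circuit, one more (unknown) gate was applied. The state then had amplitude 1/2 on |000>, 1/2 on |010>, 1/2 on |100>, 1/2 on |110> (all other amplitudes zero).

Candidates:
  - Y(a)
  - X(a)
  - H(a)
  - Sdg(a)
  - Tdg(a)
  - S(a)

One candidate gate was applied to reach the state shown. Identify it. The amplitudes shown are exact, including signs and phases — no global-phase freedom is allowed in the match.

The applied gate was H(a). Key observation: gates 1-4 undo each other exactly, leaving only the rest of the circuit to track.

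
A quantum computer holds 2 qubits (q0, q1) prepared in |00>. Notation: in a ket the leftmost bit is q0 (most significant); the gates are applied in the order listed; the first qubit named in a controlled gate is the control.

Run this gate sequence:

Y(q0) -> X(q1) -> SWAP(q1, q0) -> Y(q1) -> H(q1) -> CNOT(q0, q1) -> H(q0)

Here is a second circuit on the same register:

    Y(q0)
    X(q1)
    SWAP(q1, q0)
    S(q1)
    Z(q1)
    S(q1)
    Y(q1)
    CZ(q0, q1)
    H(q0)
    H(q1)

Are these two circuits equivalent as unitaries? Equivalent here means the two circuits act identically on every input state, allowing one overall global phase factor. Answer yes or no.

Yes — the two circuits implement the same unitary up to a global phase.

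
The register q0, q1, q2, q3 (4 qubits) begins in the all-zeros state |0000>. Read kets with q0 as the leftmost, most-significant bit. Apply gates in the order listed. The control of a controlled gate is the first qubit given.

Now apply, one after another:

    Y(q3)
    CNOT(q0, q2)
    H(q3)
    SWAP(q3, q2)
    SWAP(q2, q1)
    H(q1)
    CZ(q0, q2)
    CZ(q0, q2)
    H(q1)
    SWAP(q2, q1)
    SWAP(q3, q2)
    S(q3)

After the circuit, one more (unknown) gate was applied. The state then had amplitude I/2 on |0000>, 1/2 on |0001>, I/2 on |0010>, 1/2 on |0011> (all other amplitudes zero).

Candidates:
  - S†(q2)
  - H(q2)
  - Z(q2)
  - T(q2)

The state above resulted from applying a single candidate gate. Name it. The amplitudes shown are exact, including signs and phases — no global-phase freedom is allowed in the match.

The unique candidate consistent with the amplitudes is H(q2). Key observation: gates 4-11 undo each other exactly, leaving only the rest of the circuit to track.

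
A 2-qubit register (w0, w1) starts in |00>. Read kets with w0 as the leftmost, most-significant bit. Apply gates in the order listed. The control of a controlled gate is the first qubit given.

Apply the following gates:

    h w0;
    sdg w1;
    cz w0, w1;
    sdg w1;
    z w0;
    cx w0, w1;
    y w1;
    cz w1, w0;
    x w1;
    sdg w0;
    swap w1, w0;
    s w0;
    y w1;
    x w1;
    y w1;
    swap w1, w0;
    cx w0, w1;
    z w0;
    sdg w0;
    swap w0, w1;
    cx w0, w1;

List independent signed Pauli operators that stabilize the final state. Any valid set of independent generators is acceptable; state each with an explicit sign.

One valid set of independent stabilizer generators is -IY, -ZI (any independent generating set of the same group is equally correct).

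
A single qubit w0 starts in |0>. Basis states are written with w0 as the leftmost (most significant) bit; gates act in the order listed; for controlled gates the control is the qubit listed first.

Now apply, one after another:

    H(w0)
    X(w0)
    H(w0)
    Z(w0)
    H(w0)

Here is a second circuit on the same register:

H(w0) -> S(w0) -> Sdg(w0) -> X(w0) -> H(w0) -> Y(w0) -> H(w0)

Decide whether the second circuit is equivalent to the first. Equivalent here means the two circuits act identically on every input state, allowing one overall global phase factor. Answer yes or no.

No: there is an input state on which the two circuits produce genuinely different outputs (not merely differing by a phase).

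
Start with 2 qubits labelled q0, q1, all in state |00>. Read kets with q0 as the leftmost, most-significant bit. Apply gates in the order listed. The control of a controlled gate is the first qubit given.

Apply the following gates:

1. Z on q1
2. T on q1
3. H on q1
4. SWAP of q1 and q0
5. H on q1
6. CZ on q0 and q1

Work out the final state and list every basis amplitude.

After the circuit, the state carries amplitude 1/2 on |00>, 1/2 on |01>, 1/2 on |10>, -1/2 on |11>.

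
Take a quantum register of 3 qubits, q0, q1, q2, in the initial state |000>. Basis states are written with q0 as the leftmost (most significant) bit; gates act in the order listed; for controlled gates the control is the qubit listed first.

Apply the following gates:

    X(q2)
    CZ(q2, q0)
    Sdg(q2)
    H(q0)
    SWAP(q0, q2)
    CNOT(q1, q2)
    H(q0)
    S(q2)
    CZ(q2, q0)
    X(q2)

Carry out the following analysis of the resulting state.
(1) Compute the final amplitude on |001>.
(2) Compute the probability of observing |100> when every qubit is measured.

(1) The final state's coefficient on |001> equals -I/2.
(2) Outcome |100> occurs with probability 1/4.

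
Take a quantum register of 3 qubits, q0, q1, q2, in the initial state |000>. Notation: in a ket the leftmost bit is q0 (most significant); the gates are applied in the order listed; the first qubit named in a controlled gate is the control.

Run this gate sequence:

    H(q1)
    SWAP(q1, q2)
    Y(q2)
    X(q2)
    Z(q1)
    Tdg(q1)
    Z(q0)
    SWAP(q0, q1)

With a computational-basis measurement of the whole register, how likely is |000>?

A full measurement returns |000> with probability 1/2.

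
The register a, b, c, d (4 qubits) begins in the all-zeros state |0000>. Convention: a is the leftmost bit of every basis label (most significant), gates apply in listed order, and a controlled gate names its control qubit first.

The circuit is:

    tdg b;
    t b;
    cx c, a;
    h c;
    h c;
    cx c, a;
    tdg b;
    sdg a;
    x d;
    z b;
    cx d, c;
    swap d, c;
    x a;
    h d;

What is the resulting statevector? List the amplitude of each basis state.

The final amplitudes are sqrt(2)/2 on |1010>, -sqrt(2)/2 on |1011>, and 0 on every other basis state. Key observation: steps 2-7 multiply out to the identity, so the circuit reduces to the remaining gates.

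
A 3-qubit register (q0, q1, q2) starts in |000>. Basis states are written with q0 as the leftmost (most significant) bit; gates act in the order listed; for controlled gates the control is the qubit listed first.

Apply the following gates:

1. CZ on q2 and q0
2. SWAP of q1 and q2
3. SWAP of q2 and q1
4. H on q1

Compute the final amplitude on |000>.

The final state's coefficient on |000> equals sqrt(2)/2.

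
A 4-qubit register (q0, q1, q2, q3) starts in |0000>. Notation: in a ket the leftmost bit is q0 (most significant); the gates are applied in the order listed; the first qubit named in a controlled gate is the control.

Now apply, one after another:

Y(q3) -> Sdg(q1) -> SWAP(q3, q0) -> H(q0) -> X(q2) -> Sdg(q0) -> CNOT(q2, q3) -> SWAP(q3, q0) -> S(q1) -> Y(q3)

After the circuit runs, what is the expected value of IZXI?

The expectation value of IZXI is 0.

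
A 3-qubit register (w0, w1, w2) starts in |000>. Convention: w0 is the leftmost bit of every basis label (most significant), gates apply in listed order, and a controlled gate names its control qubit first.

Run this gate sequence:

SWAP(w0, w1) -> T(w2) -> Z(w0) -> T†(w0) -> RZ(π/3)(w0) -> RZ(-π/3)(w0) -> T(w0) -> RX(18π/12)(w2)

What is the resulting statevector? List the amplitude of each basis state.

After the circuit, the state carries amplitude -sqrt(2)/2 on |000>, -sqrt(2)*I/2 on |001>, and 0 on every other basis state.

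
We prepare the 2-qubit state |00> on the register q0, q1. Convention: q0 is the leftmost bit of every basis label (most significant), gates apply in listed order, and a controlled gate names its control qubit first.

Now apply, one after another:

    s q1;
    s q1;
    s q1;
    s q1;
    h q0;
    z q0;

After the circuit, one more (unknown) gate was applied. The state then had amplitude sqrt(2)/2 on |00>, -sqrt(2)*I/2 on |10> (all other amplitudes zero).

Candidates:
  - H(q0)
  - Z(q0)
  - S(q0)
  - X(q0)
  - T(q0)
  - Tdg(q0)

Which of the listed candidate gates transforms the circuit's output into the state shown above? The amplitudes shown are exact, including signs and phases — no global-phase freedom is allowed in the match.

It was S(q0) that produced the state shown.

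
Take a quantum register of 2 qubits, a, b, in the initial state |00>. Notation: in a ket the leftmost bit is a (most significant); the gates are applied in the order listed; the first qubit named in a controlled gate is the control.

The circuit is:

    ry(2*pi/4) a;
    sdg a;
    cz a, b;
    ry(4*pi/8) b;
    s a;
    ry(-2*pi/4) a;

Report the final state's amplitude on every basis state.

The resulting statevector has amplitude sqrt(2)/2 on |00>, sqrt(2)/2 on |01>, 0 on |10>, 0 on |11>.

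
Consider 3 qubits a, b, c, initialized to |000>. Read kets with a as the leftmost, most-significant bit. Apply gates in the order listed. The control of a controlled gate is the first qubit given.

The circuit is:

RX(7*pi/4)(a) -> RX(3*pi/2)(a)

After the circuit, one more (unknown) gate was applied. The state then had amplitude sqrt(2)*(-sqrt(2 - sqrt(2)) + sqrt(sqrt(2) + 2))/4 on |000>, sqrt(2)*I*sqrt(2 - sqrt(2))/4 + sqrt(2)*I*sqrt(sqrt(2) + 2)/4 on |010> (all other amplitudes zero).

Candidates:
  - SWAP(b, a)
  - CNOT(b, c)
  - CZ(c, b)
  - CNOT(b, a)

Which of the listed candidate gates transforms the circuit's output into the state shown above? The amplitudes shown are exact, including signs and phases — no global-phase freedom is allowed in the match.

The unique candidate consistent with the amplitudes is SWAP(b, a).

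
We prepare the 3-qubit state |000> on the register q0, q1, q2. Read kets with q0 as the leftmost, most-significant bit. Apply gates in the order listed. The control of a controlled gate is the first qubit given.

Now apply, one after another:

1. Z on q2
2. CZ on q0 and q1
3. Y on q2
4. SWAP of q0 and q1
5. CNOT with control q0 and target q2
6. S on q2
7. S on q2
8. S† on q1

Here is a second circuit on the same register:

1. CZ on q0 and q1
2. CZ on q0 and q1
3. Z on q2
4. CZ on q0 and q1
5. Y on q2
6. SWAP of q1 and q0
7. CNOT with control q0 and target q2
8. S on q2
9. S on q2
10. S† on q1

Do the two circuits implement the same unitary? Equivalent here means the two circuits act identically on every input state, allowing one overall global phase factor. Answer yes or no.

Yes: on every input state the two circuits agree up to one overall phase factor.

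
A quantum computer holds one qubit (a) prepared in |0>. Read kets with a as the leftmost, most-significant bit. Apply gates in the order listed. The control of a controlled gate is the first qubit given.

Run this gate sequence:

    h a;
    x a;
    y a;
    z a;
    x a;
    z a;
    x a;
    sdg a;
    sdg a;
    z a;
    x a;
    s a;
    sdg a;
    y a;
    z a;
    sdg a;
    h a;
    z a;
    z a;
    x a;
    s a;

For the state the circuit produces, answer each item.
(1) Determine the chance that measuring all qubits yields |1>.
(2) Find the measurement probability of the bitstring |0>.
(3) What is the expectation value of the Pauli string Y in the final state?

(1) Outcome |1> occurs with probability 1/2. Key observation: the block from step 12 through step 13 cancels to the identity and can be dropped.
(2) A full measurement returns |0> with probability 1/2.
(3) In the final state, Y has expectation 0.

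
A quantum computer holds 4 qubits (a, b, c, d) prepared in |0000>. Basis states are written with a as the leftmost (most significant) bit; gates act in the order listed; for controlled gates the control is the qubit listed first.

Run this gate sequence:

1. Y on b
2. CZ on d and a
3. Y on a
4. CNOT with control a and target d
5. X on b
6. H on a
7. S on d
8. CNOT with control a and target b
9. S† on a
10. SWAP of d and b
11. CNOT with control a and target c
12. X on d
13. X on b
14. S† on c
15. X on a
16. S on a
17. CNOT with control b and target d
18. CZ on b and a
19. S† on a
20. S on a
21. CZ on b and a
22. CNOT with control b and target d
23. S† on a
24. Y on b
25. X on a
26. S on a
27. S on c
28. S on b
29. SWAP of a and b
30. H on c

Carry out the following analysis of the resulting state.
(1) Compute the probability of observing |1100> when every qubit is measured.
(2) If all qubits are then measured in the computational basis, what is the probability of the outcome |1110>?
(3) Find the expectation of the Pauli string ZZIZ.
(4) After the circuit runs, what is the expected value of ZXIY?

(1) A full measurement returns |1100> with probability 1/4. Key observation: steps 16-23 multiply out to the identity, so the circuit reduces to the remaining gates.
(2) The probability of measuring |1110> is 1/4.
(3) The observable ZZIZ averages to 1.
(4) The expectation value of ZXIY is 0.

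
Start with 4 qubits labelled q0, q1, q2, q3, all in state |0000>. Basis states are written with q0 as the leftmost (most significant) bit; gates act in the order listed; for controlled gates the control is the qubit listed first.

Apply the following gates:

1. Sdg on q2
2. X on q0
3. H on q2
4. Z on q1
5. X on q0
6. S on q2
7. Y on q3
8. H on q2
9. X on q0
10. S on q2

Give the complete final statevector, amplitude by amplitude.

The final amplitudes are -1/2 + I/2 on |1001>, -1/2 + I/2 on |1011>, and 0 on every other basis state.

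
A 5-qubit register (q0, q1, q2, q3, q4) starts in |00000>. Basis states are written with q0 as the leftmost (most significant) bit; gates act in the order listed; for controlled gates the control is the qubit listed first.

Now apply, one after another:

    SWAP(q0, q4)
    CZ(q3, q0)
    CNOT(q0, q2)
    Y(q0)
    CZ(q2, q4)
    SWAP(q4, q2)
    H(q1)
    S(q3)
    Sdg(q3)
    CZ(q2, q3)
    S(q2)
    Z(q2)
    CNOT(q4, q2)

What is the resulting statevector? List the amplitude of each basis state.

The resulting statevector has amplitude sqrt(2)*I/2 on |10000>, sqrt(2)*I/2 on |11000>, and 0 on every other basis state. Key observation: the block from step 8 through step 9 cancels to the identity and can be dropped.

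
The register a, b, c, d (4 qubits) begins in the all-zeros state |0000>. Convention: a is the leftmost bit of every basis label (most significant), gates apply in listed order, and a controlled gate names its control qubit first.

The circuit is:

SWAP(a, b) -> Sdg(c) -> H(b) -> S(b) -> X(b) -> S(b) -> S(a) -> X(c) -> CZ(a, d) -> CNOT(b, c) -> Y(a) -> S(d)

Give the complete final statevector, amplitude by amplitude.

After the circuit, the state carries amplitude -sqrt(2)/2 on |1010>, -sqrt(2)/2 on |1100>, and 0 on every other basis state.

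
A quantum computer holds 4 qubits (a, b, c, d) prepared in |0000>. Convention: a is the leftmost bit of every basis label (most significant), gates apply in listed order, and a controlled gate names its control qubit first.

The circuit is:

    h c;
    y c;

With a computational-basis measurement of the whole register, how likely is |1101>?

Outcome |1101> occurs with probability 0.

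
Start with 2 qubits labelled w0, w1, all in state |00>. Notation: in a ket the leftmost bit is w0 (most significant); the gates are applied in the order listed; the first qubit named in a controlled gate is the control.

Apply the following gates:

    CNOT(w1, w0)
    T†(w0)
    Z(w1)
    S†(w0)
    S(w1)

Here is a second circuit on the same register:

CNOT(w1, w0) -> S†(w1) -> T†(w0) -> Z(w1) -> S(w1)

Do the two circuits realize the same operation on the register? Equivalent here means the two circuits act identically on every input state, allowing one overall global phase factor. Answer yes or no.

No, they are not equivalent — no single phase factor reconciles the two unitaries.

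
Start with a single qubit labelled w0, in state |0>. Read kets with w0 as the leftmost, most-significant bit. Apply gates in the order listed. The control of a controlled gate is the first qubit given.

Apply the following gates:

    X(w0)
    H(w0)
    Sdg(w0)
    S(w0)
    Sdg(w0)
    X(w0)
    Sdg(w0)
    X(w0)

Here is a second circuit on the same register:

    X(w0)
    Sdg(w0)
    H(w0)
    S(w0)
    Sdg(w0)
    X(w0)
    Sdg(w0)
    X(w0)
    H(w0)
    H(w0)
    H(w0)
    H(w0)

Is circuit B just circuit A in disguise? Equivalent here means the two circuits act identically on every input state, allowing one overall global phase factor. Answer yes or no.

No — the two circuits implement different unitaries, even allowing a global phase.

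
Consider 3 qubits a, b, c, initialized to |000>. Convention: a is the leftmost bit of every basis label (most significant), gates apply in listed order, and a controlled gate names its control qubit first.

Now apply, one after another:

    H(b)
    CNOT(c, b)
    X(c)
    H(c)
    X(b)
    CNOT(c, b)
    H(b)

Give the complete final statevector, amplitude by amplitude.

The resulting statevector has amplitude sqrt(2)/2 on |000>, -sqrt(2)/2 on |001>, and 0 on every other basis state.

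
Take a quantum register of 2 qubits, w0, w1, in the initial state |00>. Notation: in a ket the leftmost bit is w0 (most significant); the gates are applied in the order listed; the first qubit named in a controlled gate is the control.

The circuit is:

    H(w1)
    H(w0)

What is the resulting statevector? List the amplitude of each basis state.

The final amplitudes are 1/2 on |00>, 1/2 on |01>, 1/2 on |10>, 1/2 on |11>.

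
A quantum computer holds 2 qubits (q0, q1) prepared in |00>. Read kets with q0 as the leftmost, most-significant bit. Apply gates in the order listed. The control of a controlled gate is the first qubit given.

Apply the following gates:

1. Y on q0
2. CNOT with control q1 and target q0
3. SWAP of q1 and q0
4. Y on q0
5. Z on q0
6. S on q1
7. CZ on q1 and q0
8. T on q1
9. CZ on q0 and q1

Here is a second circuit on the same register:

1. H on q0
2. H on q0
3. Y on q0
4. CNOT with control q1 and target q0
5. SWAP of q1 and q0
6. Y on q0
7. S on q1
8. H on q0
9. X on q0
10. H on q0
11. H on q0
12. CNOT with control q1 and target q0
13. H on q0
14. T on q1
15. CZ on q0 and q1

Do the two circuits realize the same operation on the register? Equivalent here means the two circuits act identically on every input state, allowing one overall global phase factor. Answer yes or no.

Yes — the two circuits implement the same unitary up to a global phase.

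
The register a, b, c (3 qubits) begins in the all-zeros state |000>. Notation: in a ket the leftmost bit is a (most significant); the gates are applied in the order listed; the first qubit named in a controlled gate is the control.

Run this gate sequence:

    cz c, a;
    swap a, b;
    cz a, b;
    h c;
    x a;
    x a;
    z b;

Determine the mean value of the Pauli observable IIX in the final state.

In the final state, IIX has expectation 1.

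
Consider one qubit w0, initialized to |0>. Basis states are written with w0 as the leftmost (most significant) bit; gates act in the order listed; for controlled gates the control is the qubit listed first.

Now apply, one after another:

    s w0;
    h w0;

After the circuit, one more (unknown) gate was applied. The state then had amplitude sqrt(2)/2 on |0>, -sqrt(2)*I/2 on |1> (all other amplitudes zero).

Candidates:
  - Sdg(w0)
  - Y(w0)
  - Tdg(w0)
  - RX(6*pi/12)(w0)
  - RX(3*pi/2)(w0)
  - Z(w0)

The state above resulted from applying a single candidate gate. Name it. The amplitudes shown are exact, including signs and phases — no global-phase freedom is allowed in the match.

The unique candidate consistent with the amplitudes is Sdg(w0).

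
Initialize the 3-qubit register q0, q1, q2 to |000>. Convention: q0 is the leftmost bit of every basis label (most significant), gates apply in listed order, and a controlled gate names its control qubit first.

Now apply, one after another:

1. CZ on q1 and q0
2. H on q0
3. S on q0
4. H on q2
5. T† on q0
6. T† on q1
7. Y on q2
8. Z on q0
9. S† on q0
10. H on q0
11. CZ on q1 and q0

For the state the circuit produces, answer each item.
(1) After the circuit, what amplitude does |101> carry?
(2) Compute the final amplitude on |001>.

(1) The final state's coefficient on |101> equals sqrt(2)*(exp(I*pi/4) + I)/4.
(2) The final state's coefficient on |001> equals sqrt(2)*(-exp(I*pi/4) + I)/4.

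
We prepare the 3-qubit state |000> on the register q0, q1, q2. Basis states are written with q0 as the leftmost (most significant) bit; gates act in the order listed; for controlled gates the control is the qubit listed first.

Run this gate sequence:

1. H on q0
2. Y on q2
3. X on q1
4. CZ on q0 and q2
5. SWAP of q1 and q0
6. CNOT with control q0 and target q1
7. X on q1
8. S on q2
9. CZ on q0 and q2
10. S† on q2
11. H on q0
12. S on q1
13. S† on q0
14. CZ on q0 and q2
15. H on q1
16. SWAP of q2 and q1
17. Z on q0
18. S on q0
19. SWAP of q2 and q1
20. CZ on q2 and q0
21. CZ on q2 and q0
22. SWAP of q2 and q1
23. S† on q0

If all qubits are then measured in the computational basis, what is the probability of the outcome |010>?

A full measurement returns |010> with probability 1/4. Key observation: gates 18-23 undo each other exactly, leaving only the rest of the circuit to track.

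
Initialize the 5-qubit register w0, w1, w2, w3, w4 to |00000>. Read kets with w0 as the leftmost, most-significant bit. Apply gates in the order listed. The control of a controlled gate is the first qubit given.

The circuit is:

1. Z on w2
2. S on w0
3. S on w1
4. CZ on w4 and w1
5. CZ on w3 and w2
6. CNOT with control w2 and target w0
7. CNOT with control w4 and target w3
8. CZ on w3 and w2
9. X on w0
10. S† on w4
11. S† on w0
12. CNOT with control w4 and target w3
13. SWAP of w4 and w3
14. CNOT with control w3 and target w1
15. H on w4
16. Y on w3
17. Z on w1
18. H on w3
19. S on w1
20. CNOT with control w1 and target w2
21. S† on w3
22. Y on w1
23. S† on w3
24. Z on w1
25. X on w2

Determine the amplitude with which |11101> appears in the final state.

The final state's coefficient on |11101> equals -I/2.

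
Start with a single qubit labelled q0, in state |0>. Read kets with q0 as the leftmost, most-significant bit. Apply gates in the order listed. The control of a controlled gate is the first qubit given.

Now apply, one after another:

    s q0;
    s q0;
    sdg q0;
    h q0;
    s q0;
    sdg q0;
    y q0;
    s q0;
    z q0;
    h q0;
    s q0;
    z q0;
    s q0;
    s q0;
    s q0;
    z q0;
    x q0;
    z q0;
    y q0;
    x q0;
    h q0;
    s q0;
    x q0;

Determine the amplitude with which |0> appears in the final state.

|0> carries amplitude sqrt(2)/2 in the final state.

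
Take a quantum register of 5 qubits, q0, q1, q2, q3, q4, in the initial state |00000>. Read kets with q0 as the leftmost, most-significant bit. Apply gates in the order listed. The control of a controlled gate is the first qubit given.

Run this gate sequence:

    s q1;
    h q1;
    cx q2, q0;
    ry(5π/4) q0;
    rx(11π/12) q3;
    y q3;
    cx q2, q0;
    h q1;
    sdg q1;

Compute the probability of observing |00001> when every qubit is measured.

The probability of measuring |00001> is 0.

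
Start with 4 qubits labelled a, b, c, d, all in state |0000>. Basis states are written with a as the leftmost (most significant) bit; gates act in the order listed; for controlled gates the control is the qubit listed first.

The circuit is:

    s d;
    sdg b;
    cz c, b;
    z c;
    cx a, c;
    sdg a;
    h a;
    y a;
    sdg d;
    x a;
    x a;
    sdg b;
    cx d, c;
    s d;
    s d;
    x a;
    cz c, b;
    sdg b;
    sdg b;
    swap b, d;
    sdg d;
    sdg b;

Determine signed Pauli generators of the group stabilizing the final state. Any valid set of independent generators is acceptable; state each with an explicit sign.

One valid set of independent stabilizer generators is -XIII, +IZII, +IIZI, +IIIZ (any independent generating set of the same group is equally correct).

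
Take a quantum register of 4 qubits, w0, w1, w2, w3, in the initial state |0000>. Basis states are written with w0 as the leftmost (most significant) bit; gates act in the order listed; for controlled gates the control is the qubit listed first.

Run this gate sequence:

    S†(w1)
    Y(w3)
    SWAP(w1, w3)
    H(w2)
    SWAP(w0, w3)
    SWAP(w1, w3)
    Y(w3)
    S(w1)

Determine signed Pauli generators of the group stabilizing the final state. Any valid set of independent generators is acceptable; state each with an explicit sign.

The final state is stabilized by the group generated by +IIXI, +ZIII, +IZII, +IIIZ; other independent generating sets are equally valid.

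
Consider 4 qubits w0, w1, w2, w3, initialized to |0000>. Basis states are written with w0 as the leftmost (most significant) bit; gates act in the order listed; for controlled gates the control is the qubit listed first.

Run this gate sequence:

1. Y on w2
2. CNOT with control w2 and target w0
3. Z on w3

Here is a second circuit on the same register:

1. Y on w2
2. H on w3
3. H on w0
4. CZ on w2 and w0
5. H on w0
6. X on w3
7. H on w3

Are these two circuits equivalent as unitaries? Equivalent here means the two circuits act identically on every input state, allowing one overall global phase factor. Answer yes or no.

Yes, they are equivalent — the unitaries differ by at most a global phase.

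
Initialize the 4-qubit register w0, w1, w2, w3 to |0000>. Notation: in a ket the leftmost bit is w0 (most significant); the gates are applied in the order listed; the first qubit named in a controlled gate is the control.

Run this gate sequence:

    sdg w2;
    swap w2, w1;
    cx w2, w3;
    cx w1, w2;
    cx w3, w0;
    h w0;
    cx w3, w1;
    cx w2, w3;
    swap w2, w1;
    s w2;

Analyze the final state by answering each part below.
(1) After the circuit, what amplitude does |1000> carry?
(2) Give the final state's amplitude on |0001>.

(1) The final state's coefficient on |1000> equals sqrt(2)/2.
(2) The final state's coefficient on |0001> equals 0.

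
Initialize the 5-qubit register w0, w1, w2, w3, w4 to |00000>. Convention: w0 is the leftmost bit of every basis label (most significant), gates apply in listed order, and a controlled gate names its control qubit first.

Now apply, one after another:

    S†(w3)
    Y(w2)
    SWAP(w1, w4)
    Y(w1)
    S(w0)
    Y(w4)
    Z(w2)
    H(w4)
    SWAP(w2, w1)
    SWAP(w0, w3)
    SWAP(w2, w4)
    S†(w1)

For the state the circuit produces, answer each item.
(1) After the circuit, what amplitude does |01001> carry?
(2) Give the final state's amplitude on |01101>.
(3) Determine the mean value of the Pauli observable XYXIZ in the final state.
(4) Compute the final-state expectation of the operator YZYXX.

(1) The final state's coefficient on |01001> equals sqrt(2)/2.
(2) The amplitude on |01101> is -sqrt(2)/2.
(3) In the final state, XYXIZ has expectation 0.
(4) The observable YZYXX averages to 0.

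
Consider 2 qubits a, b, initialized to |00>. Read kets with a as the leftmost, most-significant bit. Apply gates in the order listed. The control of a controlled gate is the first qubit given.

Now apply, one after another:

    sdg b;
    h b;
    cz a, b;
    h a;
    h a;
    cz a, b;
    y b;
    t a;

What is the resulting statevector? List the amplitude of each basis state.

The final amplitudes are -sqrt(2)*I/2 on |00>, sqrt(2)*I/2 on |01>, 0 on |10>, 0 on |11>. Key observation: gates 3-6 undo each other exactly, leaving only the rest of the circuit to track.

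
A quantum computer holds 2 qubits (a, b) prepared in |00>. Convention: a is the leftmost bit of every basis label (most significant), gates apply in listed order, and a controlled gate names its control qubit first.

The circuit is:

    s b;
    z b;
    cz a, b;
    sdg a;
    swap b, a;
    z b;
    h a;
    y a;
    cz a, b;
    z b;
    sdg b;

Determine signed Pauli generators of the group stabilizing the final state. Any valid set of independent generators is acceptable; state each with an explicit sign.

The stabilizer group can be generated by -XI, +IZ, among other valid generating sets.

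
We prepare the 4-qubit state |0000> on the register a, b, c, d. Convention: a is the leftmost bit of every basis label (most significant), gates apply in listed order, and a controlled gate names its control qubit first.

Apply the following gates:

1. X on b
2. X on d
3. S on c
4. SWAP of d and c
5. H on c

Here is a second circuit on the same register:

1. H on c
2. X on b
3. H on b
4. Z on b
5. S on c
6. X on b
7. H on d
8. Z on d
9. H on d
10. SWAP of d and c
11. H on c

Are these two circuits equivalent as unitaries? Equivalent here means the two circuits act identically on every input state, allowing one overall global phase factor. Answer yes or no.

No — the two circuits implement different unitaries, even allowing a global phase.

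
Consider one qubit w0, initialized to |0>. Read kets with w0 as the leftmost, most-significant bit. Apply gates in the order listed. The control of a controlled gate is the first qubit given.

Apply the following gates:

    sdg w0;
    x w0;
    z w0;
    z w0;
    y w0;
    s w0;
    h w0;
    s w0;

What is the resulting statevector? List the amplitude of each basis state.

After the circuit, the state carries amplitude -sqrt(2)*I/2 on |0>, sqrt(2)/2 on |1>.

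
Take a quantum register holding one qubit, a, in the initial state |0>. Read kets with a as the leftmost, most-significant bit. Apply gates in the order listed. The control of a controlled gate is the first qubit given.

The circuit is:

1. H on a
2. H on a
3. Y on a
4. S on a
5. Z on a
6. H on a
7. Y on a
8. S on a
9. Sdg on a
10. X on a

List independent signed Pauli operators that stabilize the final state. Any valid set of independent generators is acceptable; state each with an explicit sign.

The final state is stabilized by the group generated by +X; other independent generating sets are equally valid.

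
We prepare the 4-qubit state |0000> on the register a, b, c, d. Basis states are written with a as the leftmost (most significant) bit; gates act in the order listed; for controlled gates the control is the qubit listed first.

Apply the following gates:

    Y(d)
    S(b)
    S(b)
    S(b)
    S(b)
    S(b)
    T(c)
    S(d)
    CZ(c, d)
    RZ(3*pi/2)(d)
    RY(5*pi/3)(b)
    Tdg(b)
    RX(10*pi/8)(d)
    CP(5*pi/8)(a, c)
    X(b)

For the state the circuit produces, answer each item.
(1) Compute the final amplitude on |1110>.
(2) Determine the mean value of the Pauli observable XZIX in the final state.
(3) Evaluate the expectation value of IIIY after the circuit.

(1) |1110> carries amplitude 0 in the final state.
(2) In the final state, XZIX has expectation 0.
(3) In the final state, IIIY has expectation -sqrt(2)/2.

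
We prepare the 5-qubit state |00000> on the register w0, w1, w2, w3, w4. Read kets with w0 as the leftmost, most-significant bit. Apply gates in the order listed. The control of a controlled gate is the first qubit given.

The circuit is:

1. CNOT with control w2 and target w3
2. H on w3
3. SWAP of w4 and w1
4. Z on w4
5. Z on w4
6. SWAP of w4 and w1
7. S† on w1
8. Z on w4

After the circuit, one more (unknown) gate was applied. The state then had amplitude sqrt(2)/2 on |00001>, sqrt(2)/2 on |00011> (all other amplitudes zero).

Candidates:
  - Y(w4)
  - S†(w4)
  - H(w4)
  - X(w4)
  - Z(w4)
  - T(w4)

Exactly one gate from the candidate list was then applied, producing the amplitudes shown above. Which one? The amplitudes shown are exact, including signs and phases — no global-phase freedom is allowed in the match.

The applied gate was X(w4). Key observation: steps 3-6 multiply out to the identity, so the circuit reduces to the remaining gates.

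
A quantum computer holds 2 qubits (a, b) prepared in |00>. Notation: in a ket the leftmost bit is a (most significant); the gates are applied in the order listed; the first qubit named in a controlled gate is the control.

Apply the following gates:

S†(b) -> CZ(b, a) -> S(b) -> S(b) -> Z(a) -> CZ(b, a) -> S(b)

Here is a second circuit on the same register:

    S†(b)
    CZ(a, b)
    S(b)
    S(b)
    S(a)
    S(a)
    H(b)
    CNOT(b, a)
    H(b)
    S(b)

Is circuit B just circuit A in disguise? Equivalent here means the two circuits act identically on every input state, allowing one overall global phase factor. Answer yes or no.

No — the two circuits implement different unitaries, even allowing a global phase.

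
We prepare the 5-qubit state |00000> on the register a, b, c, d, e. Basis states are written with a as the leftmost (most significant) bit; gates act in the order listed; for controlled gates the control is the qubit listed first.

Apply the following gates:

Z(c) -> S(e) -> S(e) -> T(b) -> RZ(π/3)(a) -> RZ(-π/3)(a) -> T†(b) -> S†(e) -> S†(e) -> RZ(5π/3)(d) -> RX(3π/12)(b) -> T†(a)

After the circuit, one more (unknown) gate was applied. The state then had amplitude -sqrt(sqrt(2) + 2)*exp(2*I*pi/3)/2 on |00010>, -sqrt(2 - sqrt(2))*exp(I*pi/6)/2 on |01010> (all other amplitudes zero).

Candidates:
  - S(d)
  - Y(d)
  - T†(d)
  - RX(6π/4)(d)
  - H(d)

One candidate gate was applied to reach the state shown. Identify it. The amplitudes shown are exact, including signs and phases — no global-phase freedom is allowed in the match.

The unique candidate consistent with the amplitudes is Y(d). Key observation: the block from step 2 through step 9 cancels to the identity and can be dropped.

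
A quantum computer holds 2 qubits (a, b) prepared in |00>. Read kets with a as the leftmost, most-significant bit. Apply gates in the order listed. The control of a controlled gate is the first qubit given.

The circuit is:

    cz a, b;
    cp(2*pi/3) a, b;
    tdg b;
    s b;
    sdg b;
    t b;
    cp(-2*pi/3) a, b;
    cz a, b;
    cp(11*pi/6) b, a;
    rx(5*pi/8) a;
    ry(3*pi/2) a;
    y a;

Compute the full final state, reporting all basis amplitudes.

After the circuit, the state carries amplitude sqrt(2)*(sin(5*pi/16) - I*cos(5*pi/16))/2 on |00>, 0 on |01>, -sqrt(2)*exp(3*I*pi/16)/2 on |10>, 0 on |11>. Key observation: steps 1-8 multiply out to the identity, so the circuit reduces to the remaining gates.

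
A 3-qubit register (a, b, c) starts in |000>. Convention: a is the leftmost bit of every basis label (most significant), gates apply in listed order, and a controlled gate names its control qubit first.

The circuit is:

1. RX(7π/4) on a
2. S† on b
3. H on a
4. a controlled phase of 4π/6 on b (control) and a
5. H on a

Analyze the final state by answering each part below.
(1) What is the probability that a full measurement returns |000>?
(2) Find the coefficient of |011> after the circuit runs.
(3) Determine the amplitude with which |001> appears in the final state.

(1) The probability of measuring |000> is sqrt(2)/4 + 1/2.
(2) The final state's coefficient on |011> equals 0.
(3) The amplitude on |001> is 0.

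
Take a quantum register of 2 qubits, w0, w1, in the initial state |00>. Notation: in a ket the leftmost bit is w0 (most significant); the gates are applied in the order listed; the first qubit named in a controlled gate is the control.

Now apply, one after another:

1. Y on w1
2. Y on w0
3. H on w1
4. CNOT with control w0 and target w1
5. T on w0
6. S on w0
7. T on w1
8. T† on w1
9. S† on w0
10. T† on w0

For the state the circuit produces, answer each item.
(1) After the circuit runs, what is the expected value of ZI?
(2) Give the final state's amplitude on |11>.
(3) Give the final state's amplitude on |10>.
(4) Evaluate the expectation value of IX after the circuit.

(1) In the final state, ZI has expectation -1.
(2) |11> carries amplitude -sqrt(2)/2 in the final state.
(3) The amplitude on |10> is sqrt(2)/2.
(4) The observable IX averages to -1.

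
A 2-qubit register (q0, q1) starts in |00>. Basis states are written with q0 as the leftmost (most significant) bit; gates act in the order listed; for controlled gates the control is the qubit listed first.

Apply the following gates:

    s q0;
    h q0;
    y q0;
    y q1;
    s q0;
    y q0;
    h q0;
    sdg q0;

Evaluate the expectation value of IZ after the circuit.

In the final state, IZ has expectation -1.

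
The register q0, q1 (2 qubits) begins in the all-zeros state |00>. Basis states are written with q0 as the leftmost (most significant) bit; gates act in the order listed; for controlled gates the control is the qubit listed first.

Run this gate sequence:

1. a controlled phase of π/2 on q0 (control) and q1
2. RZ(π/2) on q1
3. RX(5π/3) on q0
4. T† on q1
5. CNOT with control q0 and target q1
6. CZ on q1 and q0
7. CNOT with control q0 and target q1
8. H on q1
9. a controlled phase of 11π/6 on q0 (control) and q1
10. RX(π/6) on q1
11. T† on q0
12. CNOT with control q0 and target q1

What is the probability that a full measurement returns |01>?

A full measurement returns |01> with probability 3/8.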